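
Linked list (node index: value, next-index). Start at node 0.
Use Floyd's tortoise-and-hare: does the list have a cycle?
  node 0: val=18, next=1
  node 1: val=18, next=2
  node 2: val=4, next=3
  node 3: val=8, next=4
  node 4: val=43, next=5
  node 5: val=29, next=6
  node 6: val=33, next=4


Floyd's tortoise (slow, +1) and hare (fast, +2):
  init: slow=0, fast=0
  step 1: slow=1, fast=2
  step 2: slow=2, fast=4
  step 3: slow=3, fast=6
  step 4: slow=4, fast=5
  step 5: slow=5, fast=4
  step 6: slow=6, fast=6
  slow == fast at node 6: cycle detected

Cycle: yes


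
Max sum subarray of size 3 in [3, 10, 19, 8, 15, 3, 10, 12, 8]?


[0:3]: 32
[1:4]: 37
[2:5]: 42
[3:6]: 26
[4:7]: 28
[5:8]: 25
[6:9]: 30

Max: 42 at [2:5]


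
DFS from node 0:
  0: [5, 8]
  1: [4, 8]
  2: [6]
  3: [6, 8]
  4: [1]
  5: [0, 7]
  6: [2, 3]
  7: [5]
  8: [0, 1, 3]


Visit 0, push [8, 5]
Visit 5, push [7]
Visit 7, push []
Visit 8, push [3, 1]
Visit 1, push [4]
Visit 4, push []
Visit 3, push [6]
Visit 6, push [2]
Visit 2, push []

DFS order: [0, 5, 7, 8, 1, 4, 3, 6, 2]


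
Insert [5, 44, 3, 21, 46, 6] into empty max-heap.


Insert 5: [5]
Insert 44: [44, 5]
Insert 3: [44, 5, 3]
Insert 21: [44, 21, 3, 5]
Insert 46: [46, 44, 3, 5, 21]
Insert 6: [46, 44, 6, 5, 21, 3]

Final heap: [46, 44, 6, 5, 21, 3]


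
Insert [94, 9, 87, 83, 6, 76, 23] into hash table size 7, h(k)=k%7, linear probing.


Insert 94: h=3 -> slot 3
Insert 9: h=2 -> slot 2
Insert 87: h=3, 1 probes -> slot 4
Insert 83: h=6 -> slot 6
Insert 6: h=6, 1 probes -> slot 0
Insert 76: h=6, 2 probes -> slot 1
Insert 23: h=2, 3 probes -> slot 5

Table: [6, 76, 9, 94, 87, 23, 83]


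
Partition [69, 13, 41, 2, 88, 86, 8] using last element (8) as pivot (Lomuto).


Pivot: 8
  2 <= 8: swap -> [2, 13, 41, 69, 88, 86, 8]
Place pivot at 1: [2, 8, 41, 69, 88, 86, 13]

Partitioned: [2, 8, 41, 69, 88, 86, 13]


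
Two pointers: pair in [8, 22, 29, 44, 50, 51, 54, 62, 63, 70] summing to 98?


lo=0(8)+hi=9(70)=78
lo=1(22)+hi=9(70)=92
lo=2(29)+hi=9(70)=99
lo=2(29)+hi=8(63)=92
lo=3(44)+hi=8(63)=107
lo=3(44)+hi=7(62)=106
lo=3(44)+hi=6(54)=98

Yes: 44+54=98


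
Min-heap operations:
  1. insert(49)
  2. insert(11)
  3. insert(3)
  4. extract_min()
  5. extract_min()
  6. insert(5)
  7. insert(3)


insert(49) -> [49]
insert(11) -> [11, 49]
insert(3) -> [3, 49, 11]
extract_min()->3, [11, 49]
extract_min()->11, [49]
insert(5) -> [5, 49]
insert(3) -> [3, 49, 5]

Final heap: [3, 49, 5]


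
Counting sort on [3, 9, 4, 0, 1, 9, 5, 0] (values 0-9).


Input: [3, 9, 4, 0, 1, 9, 5, 0]
Counts: [2, 1, 0, 1, 1, 1, 0, 0, 0, 2]

Sorted: [0, 0, 1, 3, 4, 5, 9, 9]


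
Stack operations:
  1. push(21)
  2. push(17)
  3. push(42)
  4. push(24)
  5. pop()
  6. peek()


push(21) -> [21]
push(17) -> [21, 17]
push(42) -> [21, 17, 42]
push(24) -> [21, 17, 42, 24]
pop()->24, [21, 17, 42]
peek()->42

Final stack: [21, 17, 42]


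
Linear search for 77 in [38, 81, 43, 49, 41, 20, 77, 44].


i=0: 38!=77
i=1: 81!=77
i=2: 43!=77
i=3: 49!=77
i=4: 41!=77
i=5: 20!=77
i=6: 77==77 found!

Found at 6, 7 comps


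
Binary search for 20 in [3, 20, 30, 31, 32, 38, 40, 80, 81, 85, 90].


Step 1: lo=0, hi=10, mid=5, val=38
Step 2: lo=0, hi=4, mid=2, val=30
Step 3: lo=0, hi=1, mid=0, val=3
Step 4: lo=1, hi=1, mid=1, val=20

Found at index 1


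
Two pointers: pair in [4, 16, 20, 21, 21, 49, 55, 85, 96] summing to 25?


lo=0(4)+hi=8(96)=100
lo=0(4)+hi=7(85)=89
lo=0(4)+hi=6(55)=59
lo=0(4)+hi=5(49)=53
lo=0(4)+hi=4(21)=25

Yes: 4+21=25


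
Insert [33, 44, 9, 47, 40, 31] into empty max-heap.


Insert 33: [33]
Insert 44: [44, 33]
Insert 9: [44, 33, 9]
Insert 47: [47, 44, 9, 33]
Insert 40: [47, 44, 9, 33, 40]
Insert 31: [47, 44, 31, 33, 40, 9]

Final heap: [47, 44, 31, 33, 40, 9]


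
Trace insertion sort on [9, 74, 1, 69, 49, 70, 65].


Initial: [9, 74, 1, 69, 49, 70, 65]
Insert 74: [9, 74, 1, 69, 49, 70, 65]
Insert 1: [1, 9, 74, 69, 49, 70, 65]
Insert 69: [1, 9, 69, 74, 49, 70, 65]
Insert 49: [1, 9, 49, 69, 74, 70, 65]
Insert 70: [1, 9, 49, 69, 70, 74, 65]
Insert 65: [1, 9, 49, 65, 69, 70, 74]

Sorted: [1, 9, 49, 65, 69, 70, 74]


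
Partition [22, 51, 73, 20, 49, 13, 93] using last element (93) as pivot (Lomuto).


Pivot: 93
  22 <= 93: advance i (no swap)
  51 <= 93: advance i (no swap)
  73 <= 93: advance i (no swap)
  20 <= 93: advance i (no swap)
  49 <= 93: advance i (no swap)
  13 <= 93: advance i (no swap)
Place pivot at 6: [22, 51, 73, 20, 49, 13, 93]

Partitioned: [22, 51, 73, 20, 49, 13, 93]


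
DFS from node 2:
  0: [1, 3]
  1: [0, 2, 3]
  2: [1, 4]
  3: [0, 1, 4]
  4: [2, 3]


Visit 2, push [4, 1]
Visit 1, push [3, 0]
Visit 0, push [3]
Visit 3, push [4]
Visit 4, push []

DFS order: [2, 1, 0, 3, 4]


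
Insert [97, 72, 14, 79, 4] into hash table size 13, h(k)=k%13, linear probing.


Insert 97: h=6 -> slot 6
Insert 72: h=7 -> slot 7
Insert 14: h=1 -> slot 1
Insert 79: h=1, 1 probes -> slot 2
Insert 4: h=4 -> slot 4

Table: [None, 14, 79, None, 4, None, 97, 72, None, None, None, None, None]


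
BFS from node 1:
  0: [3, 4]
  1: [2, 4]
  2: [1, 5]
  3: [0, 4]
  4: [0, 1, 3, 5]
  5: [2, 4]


Visit 1, enqueue [2, 4]
Visit 2, enqueue [5]
Visit 4, enqueue [0, 3]
Visit 5, enqueue []
Visit 0, enqueue []
Visit 3, enqueue []

BFS order: [1, 2, 4, 5, 0, 3]


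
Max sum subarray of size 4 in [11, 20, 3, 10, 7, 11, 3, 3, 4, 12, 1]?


[0:4]: 44
[1:5]: 40
[2:6]: 31
[3:7]: 31
[4:8]: 24
[5:9]: 21
[6:10]: 22
[7:11]: 20

Max: 44 at [0:4]


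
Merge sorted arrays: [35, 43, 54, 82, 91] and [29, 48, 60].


Take 29 from B
Take 35 from A
Take 43 from A
Take 48 from B
Take 54 from A
Take 60 from B

Merged: [29, 35, 43, 48, 54, 60, 82, 91]


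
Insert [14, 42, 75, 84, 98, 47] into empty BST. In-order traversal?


Insert 14: root
Insert 42: R from 14
Insert 75: R from 14 -> R from 42
Insert 84: R from 14 -> R from 42 -> R from 75
Insert 98: R from 14 -> R from 42 -> R from 75 -> R from 84
Insert 47: R from 14 -> R from 42 -> L from 75

In-order: [14, 42, 47, 75, 84, 98]


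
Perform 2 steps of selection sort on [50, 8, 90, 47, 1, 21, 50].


Initial: [50, 8, 90, 47, 1, 21, 50]
Step 1: min=1 at 4
  Swap: [1, 8, 90, 47, 50, 21, 50]
Step 2: min=8 at 1
  Swap: [1, 8, 90, 47, 50, 21, 50]

After 2 steps: [1, 8, 90, 47, 50, 21, 50]


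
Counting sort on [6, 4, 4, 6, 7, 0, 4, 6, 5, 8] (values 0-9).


Input: [6, 4, 4, 6, 7, 0, 4, 6, 5, 8]
Counts: [1, 0, 0, 0, 3, 1, 3, 1, 1, 0]

Sorted: [0, 4, 4, 4, 5, 6, 6, 6, 7, 8]


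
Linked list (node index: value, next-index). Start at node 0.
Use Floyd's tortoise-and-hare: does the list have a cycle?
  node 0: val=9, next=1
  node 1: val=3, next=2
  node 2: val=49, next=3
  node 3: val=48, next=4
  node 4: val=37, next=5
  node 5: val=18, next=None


Floyd's tortoise (slow, +1) and hare (fast, +2):
  init: slow=0, fast=0
  step 1: slow=1, fast=2
  step 2: slow=2, fast=4
  step 3: fast 4->5->None, no cycle

Cycle: no


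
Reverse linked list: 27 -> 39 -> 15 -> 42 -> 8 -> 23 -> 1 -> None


Step 1: curr=27, set curr.next=prev(None) | reversed so far: 27
Step 2: curr=39, set curr.next=prev(27) | reversed so far: 39 -> 27
Step 3: curr=15, set curr.next=prev(39) | reversed so far: 15 -> 39 -> 27
Step 4: curr=42, set curr.next=prev(15) | reversed so far: 42 -> 15 -> 39 -> 27
Step 5: curr=8, set curr.next=prev(42) | reversed so far: 8 -> 42 -> 15 -> 39 -> 27
Step 6: curr=23, set curr.next=prev(8) | reversed so far: 23 -> 8 -> 42 -> 15 -> 39 -> 27
Step 7: curr=1, set curr.next=prev(23) | reversed so far: 1 -> 23 -> 8 -> 42 -> 15 -> 39 -> 27

1 -> 23 -> 8 -> 42 -> 15 -> 39 -> 27 -> None


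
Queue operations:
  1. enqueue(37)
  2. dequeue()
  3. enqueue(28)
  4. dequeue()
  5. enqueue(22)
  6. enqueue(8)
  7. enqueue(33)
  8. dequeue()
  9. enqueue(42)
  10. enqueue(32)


enqueue(37) -> [37]
dequeue()->37, []
enqueue(28) -> [28]
dequeue()->28, []
enqueue(22) -> [22]
enqueue(8) -> [22, 8]
enqueue(33) -> [22, 8, 33]
dequeue()->22, [8, 33]
enqueue(42) -> [8, 33, 42]
enqueue(32) -> [8, 33, 42, 32]

Final queue: [8, 33, 42, 32]


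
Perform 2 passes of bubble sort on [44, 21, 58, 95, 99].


Initial: [44, 21, 58, 95, 99]
Pass 1: [21, 44, 58, 95, 99] (1 swaps)
Pass 2: [21, 44, 58, 95, 99] (0 swaps)

After 2 passes: [21, 44, 58, 95, 99]


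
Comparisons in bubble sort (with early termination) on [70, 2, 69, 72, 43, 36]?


Algorithm: bubble sort (with early termination)
Input: [70, 2, 69, 72, 43, 36]
Sorted: [2, 36, 43, 69, 70, 72]

15


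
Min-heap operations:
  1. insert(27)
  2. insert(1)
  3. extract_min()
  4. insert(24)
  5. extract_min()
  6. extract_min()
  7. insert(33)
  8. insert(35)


insert(27) -> [27]
insert(1) -> [1, 27]
extract_min()->1, [27]
insert(24) -> [24, 27]
extract_min()->24, [27]
extract_min()->27, []
insert(33) -> [33]
insert(35) -> [33, 35]

Final heap: [33, 35]


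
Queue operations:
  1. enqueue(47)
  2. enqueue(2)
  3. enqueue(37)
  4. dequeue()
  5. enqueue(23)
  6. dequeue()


enqueue(47) -> [47]
enqueue(2) -> [47, 2]
enqueue(37) -> [47, 2, 37]
dequeue()->47, [2, 37]
enqueue(23) -> [2, 37, 23]
dequeue()->2, [37, 23]

Final queue: [37, 23]


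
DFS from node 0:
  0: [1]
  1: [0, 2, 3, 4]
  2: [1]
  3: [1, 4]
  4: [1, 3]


Visit 0, push [1]
Visit 1, push [4, 3, 2]
Visit 2, push []
Visit 3, push [4]
Visit 4, push []

DFS order: [0, 1, 2, 3, 4]


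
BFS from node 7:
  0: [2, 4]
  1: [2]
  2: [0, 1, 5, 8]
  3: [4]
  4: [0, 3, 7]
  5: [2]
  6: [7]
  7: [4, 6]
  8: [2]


Visit 7, enqueue [4, 6]
Visit 4, enqueue [0, 3]
Visit 6, enqueue []
Visit 0, enqueue [2]
Visit 3, enqueue []
Visit 2, enqueue [1, 5, 8]
Visit 1, enqueue []
Visit 5, enqueue []
Visit 8, enqueue []

BFS order: [7, 4, 6, 0, 3, 2, 1, 5, 8]


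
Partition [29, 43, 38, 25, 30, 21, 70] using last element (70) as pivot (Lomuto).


Pivot: 70
  29 <= 70: advance i (no swap)
  43 <= 70: advance i (no swap)
  38 <= 70: advance i (no swap)
  25 <= 70: advance i (no swap)
  30 <= 70: advance i (no swap)
  21 <= 70: advance i (no swap)
Place pivot at 6: [29, 43, 38, 25, 30, 21, 70]

Partitioned: [29, 43, 38, 25, 30, 21, 70]


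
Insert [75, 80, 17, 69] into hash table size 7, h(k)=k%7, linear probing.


Insert 75: h=5 -> slot 5
Insert 80: h=3 -> slot 3
Insert 17: h=3, 1 probes -> slot 4
Insert 69: h=6 -> slot 6

Table: [None, None, None, 80, 17, 75, 69]


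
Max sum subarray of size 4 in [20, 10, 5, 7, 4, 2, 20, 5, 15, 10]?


[0:4]: 42
[1:5]: 26
[2:6]: 18
[3:7]: 33
[4:8]: 31
[5:9]: 42
[6:10]: 50

Max: 50 at [6:10]


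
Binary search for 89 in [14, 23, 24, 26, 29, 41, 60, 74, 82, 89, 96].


Step 1: lo=0, hi=10, mid=5, val=41
Step 2: lo=6, hi=10, mid=8, val=82
Step 3: lo=9, hi=10, mid=9, val=89

Found at index 9


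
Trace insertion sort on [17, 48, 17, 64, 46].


Initial: [17, 48, 17, 64, 46]
Insert 48: [17, 48, 17, 64, 46]
Insert 17: [17, 17, 48, 64, 46]
Insert 64: [17, 17, 48, 64, 46]
Insert 46: [17, 17, 46, 48, 64]

Sorted: [17, 17, 46, 48, 64]


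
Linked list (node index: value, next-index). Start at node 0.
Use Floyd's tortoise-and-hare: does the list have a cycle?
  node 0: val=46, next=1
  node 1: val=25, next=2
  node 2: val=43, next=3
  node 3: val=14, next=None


Floyd's tortoise (slow, +1) and hare (fast, +2):
  init: slow=0, fast=0
  step 1: slow=1, fast=2
  step 2: fast 2->3->None, no cycle

Cycle: no


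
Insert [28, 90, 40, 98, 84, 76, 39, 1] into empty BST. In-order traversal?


Insert 28: root
Insert 90: R from 28
Insert 40: R from 28 -> L from 90
Insert 98: R from 28 -> R from 90
Insert 84: R from 28 -> L from 90 -> R from 40
Insert 76: R from 28 -> L from 90 -> R from 40 -> L from 84
Insert 39: R from 28 -> L from 90 -> L from 40
Insert 1: L from 28

In-order: [1, 28, 39, 40, 76, 84, 90, 98]


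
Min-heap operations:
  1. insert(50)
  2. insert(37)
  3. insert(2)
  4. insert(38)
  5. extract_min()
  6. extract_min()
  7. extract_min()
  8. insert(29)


insert(50) -> [50]
insert(37) -> [37, 50]
insert(2) -> [2, 50, 37]
insert(38) -> [2, 38, 37, 50]
extract_min()->2, [37, 38, 50]
extract_min()->37, [38, 50]
extract_min()->38, [50]
insert(29) -> [29, 50]

Final heap: [29, 50]


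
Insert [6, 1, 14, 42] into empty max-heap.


Insert 6: [6]
Insert 1: [6, 1]
Insert 14: [14, 1, 6]
Insert 42: [42, 14, 6, 1]

Final heap: [42, 14, 6, 1]


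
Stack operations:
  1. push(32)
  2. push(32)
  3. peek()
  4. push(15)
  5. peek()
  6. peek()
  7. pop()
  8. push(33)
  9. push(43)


push(32) -> [32]
push(32) -> [32, 32]
peek()->32
push(15) -> [32, 32, 15]
peek()->15
peek()->15
pop()->15, [32, 32]
push(33) -> [32, 32, 33]
push(43) -> [32, 32, 33, 43]

Final stack: [32, 32, 33, 43]


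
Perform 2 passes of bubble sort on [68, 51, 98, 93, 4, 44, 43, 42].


Initial: [68, 51, 98, 93, 4, 44, 43, 42]
Pass 1: [51, 68, 93, 4, 44, 43, 42, 98] (6 swaps)
Pass 2: [51, 68, 4, 44, 43, 42, 93, 98] (4 swaps)

After 2 passes: [51, 68, 4, 44, 43, 42, 93, 98]


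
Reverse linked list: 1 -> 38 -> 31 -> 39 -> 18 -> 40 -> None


Step 1: curr=1, set curr.next=prev(None) | reversed so far: 1
Step 2: curr=38, set curr.next=prev(1) | reversed so far: 38 -> 1
Step 3: curr=31, set curr.next=prev(38) | reversed so far: 31 -> 38 -> 1
Step 4: curr=39, set curr.next=prev(31) | reversed so far: 39 -> 31 -> 38 -> 1
Step 5: curr=18, set curr.next=prev(39) | reversed so far: 18 -> 39 -> 31 -> 38 -> 1
Step 6: curr=40, set curr.next=prev(18) | reversed so far: 40 -> 18 -> 39 -> 31 -> 38 -> 1

40 -> 18 -> 39 -> 31 -> 38 -> 1 -> None


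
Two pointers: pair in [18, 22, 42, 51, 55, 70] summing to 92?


lo=0(18)+hi=5(70)=88
lo=1(22)+hi=5(70)=92

Yes: 22+70=92


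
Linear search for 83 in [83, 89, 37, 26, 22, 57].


i=0: 83==83 found!

Found at 0, 1 comps


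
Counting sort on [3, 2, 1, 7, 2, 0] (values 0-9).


Input: [3, 2, 1, 7, 2, 0]
Counts: [1, 1, 2, 1, 0, 0, 0, 1, 0, 0]

Sorted: [0, 1, 2, 2, 3, 7]


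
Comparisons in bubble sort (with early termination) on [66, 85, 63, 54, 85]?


Algorithm: bubble sort (with early termination)
Input: [66, 85, 63, 54, 85]
Sorted: [54, 63, 66, 85, 85]

10


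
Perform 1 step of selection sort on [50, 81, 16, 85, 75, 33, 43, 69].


Initial: [50, 81, 16, 85, 75, 33, 43, 69]
Step 1: min=16 at 2
  Swap: [16, 81, 50, 85, 75, 33, 43, 69]

After 1 step: [16, 81, 50, 85, 75, 33, 43, 69]


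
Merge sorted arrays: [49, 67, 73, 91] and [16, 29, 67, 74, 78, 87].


Take 16 from B
Take 29 from B
Take 49 from A
Take 67 from A
Take 67 from B
Take 73 from A
Take 74 from B
Take 78 from B
Take 87 from B

Merged: [16, 29, 49, 67, 67, 73, 74, 78, 87, 91]


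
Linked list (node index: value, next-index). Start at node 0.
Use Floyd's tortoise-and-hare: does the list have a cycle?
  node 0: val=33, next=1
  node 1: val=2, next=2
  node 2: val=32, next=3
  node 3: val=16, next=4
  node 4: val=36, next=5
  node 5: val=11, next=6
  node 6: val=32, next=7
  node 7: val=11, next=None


Floyd's tortoise (slow, +1) and hare (fast, +2):
  init: slow=0, fast=0
  step 1: slow=1, fast=2
  step 2: slow=2, fast=4
  step 3: slow=3, fast=6
  step 4: fast 6->7->None, no cycle

Cycle: no


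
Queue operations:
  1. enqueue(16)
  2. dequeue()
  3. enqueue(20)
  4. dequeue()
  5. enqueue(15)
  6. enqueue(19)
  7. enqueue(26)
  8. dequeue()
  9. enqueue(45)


enqueue(16) -> [16]
dequeue()->16, []
enqueue(20) -> [20]
dequeue()->20, []
enqueue(15) -> [15]
enqueue(19) -> [15, 19]
enqueue(26) -> [15, 19, 26]
dequeue()->15, [19, 26]
enqueue(45) -> [19, 26, 45]

Final queue: [19, 26, 45]


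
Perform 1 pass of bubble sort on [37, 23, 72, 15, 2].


Initial: [37, 23, 72, 15, 2]
Pass 1: [23, 37, 15, 2, 72] (3 swaps)

After 1 pass: [23, 37, 15, 2, 72]


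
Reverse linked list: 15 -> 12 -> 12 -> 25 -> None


Step 1: curr=15, set curr.next=prev(None) | reversed so far: 15
Step 2: curr=12, set curr.next=prev(15) | reversed so far: 12 -> 15
Step 3: curr=12, set curr.next=prev(12) | reversed so far: 12 -> 12 -> 15
Step 4: curr=25, set curr.next=prev(12) | reversed so far: 25 -> 12 -> 12 -> 15

25 -> 12 -> 12 -> 15 -> None


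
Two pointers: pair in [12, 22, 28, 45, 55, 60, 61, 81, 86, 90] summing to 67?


lo=0(12)+hi=9(90)=102
lo=0(12)+hi=8(86)=98
lo=0(12)+hi=7(81)=93
lo=0(12)+hi=6(61)=73
lo=0(12)+hi=5(60)=72
lo=0(12)+hi=4(55)=67

Yes: 12+55=67


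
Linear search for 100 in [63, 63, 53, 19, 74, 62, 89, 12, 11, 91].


i=0: 63!=100
i=1: 63!=100
i=2: 53!=100
i=3: 19!=100
i=4: 74!=100
i=5: 62!=100
i=6: 89!=100
i=7: 12!=100
i=8: 11!=100
i=9: 91!=100

Not found, 10 comps


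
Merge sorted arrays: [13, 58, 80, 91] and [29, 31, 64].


Take 13 from A
Take 29 from B
Take 31 from B
Take 58 from A
Take 64 from B

Merged: [13, 29, 31, 58, 64, 80, 91]


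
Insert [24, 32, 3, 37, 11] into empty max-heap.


Insert 24: [24]
Insert 32: [32, 24]
Insert 3: [32, 24, 3]
Insert 37: [37, 32, 3, 24]
Insert 11: [37, 32, 3, 24, 11]

Final heap: [37, 32, 3, 24, 11]


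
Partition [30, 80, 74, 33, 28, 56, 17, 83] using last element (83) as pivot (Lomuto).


Pivot: 83
  30 <= 83: advance i (no swap)
  80 <= 83: advance i (no swap)
  74 <= 83: advance i (no swap)
  33 <= 83: advance i (no swap)
  28 <= 83: advance i (no swap)
  56 <= 83: advance i (no swap)
  17 <= 83: advance i (no swap)
Place pivot at 7: [30, 80, 74, 33, 28, 56, 17, 83]

Partitioned: [30, 80, 74, 33, 28, 56, 17, 83]


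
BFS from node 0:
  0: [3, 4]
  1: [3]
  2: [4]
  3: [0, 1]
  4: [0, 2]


Visit 0, enqueue [3, 4]
Visit 3, enqueue [1]
Visit 4, enqueue [2]
Visit 1, enqueue []
Visit 2, enqueue []

BFS order: [0, 3, 4, 1, 2]


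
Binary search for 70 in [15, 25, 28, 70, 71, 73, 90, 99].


Step 1: lo=0, hi=7, mid=3, val=70

Found at index 3


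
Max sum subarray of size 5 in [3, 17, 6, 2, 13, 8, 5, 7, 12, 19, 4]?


[0:5]: 41
[1:6]: 46
[2:7]: 34
[3:8]: 35
[4:9]: 45
[5:10]: 51
[6:11]: 47

Max: 51 at [5:10]


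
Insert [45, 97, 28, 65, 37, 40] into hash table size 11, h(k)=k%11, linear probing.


Insert 45: h=1 -> slot 1
Insert 97: h=9 -> slot 9
Insert 28: h=6 -> slot 6
Insert 65: h=10 -> slot 10
Insert 37: h=4 -> slot 4
Insert 40: h=7 -> slot 7

Table: [None, 45, None, None, 37, None, 28, 40, None, 97, 65]


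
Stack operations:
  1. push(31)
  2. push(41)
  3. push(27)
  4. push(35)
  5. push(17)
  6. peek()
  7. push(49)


push(31) -> [31]
push(41) -> [31, 41]
push(27) -> [31, 41, 27]
push(35) -> [31, 41, 27, 35]
push(17) -> [31, 41, 27, 35, 17]
peek()->17
push(49) -> [31, 41, 27, 35, 17, 49]

Final stack: [31, 41, 27, 35, 17, 49]


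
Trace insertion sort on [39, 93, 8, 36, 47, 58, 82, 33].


Initial: [39, 93, 8, 36, 47, 58, 82, 33]
Insert 93: [39, 93, 8, 36, 47, 58, 82, 33]
Insert 8: [8, 39, 93, 36, 47, 58, 82, 33]
Insert 36: [8, 36, 39, 93, 47, 58, 82, 33]
Insert 47: [8, 36, 39, 47, 93, 58, 82, 33]
Insert 58: [8, 36, 39, 47, 58, 93, 82, 33]
Insert 82: [8, 36, 39, 47, 58, 82, 93, 33]
Insert 33: [8, 33, 36, 39, 47, 58, 82, 93]

Sorted: [8, 33, 36, 39, 47, 58, 82, 93]


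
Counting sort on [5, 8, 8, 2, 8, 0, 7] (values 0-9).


Input: [5, 8, 8, 2, 8, 0, 7]
Counts: [1, 0, 1, 0, 0, 1, 0, 1, 3, 0]

Sorted: [0, 2, 5, 7, 8, 8, 8]


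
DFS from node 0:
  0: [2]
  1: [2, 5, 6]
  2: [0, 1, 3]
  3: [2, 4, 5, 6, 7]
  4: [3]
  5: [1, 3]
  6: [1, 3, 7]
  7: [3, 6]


Visit 0, push [2]
Visit 2, push [3, 1]
Visit 1, push [6, 5]
Visit 5, push [3]
Visit 3, push [7, 6, 4]
Visit 4, push []
Visit 6, push [7]
Visit 7, push []

DFS order: [0, 2, 1, 5, 3, 4, 6, 7]


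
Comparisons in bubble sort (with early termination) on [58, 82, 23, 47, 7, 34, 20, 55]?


Algorithm: bubble sort (with early termination)
Input: [58, 82, 23, 47, 7, 34, 20, 55]
Sorted: [7, 20, 23, 34, 47, 55, 58, 82]

27


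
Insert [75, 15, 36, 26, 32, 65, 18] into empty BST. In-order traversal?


Insert 75: root
Insert 15: L from 75
Insert 36: L from 75 -> R from 15
Insert 26: L from 75 -> R from 15 -> L from 36
Insert 32: L from 75 -> R from 15 -> L from 36 -> R from 26
Insert 65: L from 75 -> R from 15 -> R from 36
Insert 18: L from 75 -> R from 15 -> L from 36 -> L from 26

In-order: [15, 18, 26, 32, 36, 65, 75]


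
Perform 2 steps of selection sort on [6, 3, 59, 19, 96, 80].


Initial: [6, 3, 59, 19, 96, 80]
Step 1: min=3 at 1
  Swap: [3, 6, 59, 19, 96, 80]
Step 2: min=6 at 1
  Swap: [3, 6, 59, 19, 96, 80]

After 2 steps: [3, 6, 59, 19, 96, 80]


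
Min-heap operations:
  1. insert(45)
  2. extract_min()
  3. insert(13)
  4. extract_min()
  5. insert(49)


insert(45) -> [45]
extract_min()->45, []
insert(13) -> [13]
extract_min()->13, []
insert(49) -> [49]

Final heap: [49]


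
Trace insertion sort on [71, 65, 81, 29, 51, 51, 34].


Initial: [71, 65, 81, 29, 51, 51, 34]
Insert 65: [65, 71, 81, 29, 51, 51, 34]
Insert 81: [65, 71, 81, 29, 51, 51, 34]
Insert 29: [29, 65, 71, 81, 51, 51, 34]
Insert 51: [29, 51, 65, 71, 81, 51, 34]
Insert 51: [29, 51, 51, 65, 71, 81, 34]
Insert 34: [29, 34, 51, 51, 65, 71, 81]

Sorted: [29, 34, 51, 51, 65, 71, 81]


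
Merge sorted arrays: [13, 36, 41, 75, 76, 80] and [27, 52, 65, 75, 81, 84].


Take 13 from A
Take 27 from B
Take 36 from A
Take 41 from A
Take 52 from B
Take 65 from B
Take 75 from A
Take 75 from B
Take 76 from A
Take 80 from A

Merged: [13, 27, 36, 41, 52, 65, 75, 75, 76, 80, 81, 84]


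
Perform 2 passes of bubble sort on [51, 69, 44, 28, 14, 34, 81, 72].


Initial: [51, 69, 44, 28, 14, 34, 81, 72]
Pass 1: [51, 44, 28, 14, 34, 69, 72, 81] (5 swaps)
Pass 2: [44, 28, 14, 34, 51, 69, 72, 81] (4 swaps)

After 2 passes: [44, 28, 14, 34, 51, 69, 72, 81]


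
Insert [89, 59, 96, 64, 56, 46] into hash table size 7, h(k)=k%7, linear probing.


Insert 89: h=5 -> slot 5
Insert 59: h=3 -> slot 3
Insert 96: h=5, 1 probes -> slot 6
Insert 64: h=1 -> slot 1
Insert 56: h=0 -> slot 0
Insert 46: h=4 -> slot 4

Table: [56, 64, None, 59, 46, 89, 96]


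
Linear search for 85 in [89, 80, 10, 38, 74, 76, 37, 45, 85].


i=0: 89!=85
i=1: 80!=85
i=2: 10!=85
i=3: 38!=85
i=4: 74!=85
i=5: 76!=85
i=6: 37!=85
i=7: 45!=85
i=8: 85==85 found!

Found at 8, 9 comps


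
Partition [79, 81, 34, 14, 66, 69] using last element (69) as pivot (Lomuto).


Pivot: 69
  34 <= 69: swap -> [34, 81, 79, 14, 66, 69]
  14 <= 69: swap -> [34, 14, 79, 81, 66, 69]
  66 <= 69: swap -> [34, 14, 66, 81, 79, 69]
Place pivot at 3: [34, 14, 66, 69, 79, 81]

Partitioned: [34, 14, 66, 69, 79, 81]


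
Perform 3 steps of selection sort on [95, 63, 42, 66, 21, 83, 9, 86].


Initial: [95, 63, 42, 66, 21, 83, 9, 86]
Step 1: min=9 at 6
  Swap: [9, 63, 42, 66, 21, 83, 95, 86]
Step 2: min=21 at 4
  Swap: [9, 21, 42, 66, 63, 83, 95, 86]
Step 3: min=42 at 2
  Swap: [9, 21, 42, 66, 63, 83, 95, 86]

After 3 steps: [9, 21, 42, 66, 63, 83, 95, 86]


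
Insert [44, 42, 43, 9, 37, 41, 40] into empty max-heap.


Insert 44: [44]
Insert 42: [44, 42]
Insert 43: [44, 42, 43]
Insert 9: [44, 42, 43, 9]
Insert 37: [44, 42, 43, 9, 37]
Insert 41: [44, 42, 43, 9, 37, 41]
Insert 40: [44, 42, 43, 9, 37, 41, 40]

Final heap: [44, 42, 43, 9, 37, 41, 40]


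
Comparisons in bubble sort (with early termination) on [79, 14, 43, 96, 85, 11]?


Algorithm: bubble sort (with early termination)
Input: [79, 14, 43, 96, 85, 11]
Sorted: [11, 14, 43, 79, 85, 96]

15


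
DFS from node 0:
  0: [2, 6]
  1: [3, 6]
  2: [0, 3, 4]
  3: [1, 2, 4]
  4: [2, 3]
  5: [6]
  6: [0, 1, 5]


Visit 0, push [6, 2]
Visit 2, push [4, 3]
Visit 3, push [4, 1]
Visit 1, push [6]
Visit 6, push [5]
Visit 5, push []
Visit 4, push []

DFS order: [0, 2, 3, 1, 6, 5, 4]


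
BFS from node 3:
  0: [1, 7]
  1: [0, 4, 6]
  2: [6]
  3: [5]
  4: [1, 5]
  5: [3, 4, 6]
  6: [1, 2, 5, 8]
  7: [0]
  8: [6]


Visit 3, enqueue [5]
Visit 5, enqueue [4, 6]
Visit 4, enqueue [1]
Visit 6, enqueue [2, 8]
Visit 1, enqueue [0]
Visit 2, enqueue []
Visit 8, enqueue []
Visit 0, enqueue [7]
Visit 7, enqueue []

BFS order: [3, 5, 4, 6, 1, 2, 8, 0, 7]


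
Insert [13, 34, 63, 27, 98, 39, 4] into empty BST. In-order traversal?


Insert 13: root
Insert 34: R from 13
Insert 63: R from 13 -> R from 34
Insert 27: R from 13 -> L from 34
Insert 98: R from 13 -> R from 34 -> R from 63
Insert 39: R from 13 -> R from 34 -> L from 63
Insert 4: L from 13

In-order: [4, 13, 27, 34, 39, 63, 98]


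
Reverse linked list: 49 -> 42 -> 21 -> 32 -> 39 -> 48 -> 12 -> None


Step 1: curr=49, set curr.next=prev(None) | reversed so far: 49
Step 2: curr=42, set curr.next=prev(49) | reversed so far: 42 -> 49
Step 3: curr=21, set curr.next=prev(42) | reversed so far: 21 -> 42 -> 49
Step 4: curr=32, set curr.next=prev(21) | reversed so far: 32 -> 21 -> 42 -> 49
Step 5: curr=39, set curr.next=prev(32) | reversed so far: 39 -> 32 -> 21 -> 42 -> 49
Step 6: curr=48, set curr.next=prev(39) | reversed so far: 48 -> 39 -> 32 -> 21 -> 42 -> 49
Step 7: curr=12, set curr.next=prev(48) | reversed so far: 12 -> 48 -> 39 -> 32 -> 21 -> 42 -> 49

12 -> 48 -> 39 -> 32 -> 21 -> 42 -> 49 -> None


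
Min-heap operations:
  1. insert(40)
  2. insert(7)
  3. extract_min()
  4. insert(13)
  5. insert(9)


insert(40) -> [40]
insert(7) -> [7, 40]
extract_min()->7, [40]
insert(13) -> [13, 40]
insert(9) -> [9, 40, 13]

Final heap: [9, 40, 13]


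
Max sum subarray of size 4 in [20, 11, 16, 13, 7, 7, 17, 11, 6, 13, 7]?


[0:4]: 60
[1:5]: 47
[2:6]: 43
[3:7]: 44
[4:8]: 42
[5:9]: 41
[6:10]: 47
[7:11]: 37

Max: 60 at [0:4]


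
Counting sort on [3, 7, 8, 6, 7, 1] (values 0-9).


Input: [3, 7, 8, 6, 7, 1]
Counts: [0, 1, 0, 1, 0, 0, 1, 2, 1, 0]

Sorted: [1, 3, 6, 7, 7, 8]


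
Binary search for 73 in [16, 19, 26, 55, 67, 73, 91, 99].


Step 1: lo=0, hi=7, mid=3, val=55
Step 2: lo=4, hi=7, mid=5, val=73

Found at index 5


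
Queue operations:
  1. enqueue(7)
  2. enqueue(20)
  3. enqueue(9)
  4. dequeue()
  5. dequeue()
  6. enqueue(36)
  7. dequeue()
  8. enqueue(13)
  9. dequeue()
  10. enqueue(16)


enqueue(7) -> [7]
enqueue(20) -> [7, 20]
enqueue(9) -> [7, 20, 9]
dequeue()->7, [20, 9]
dequeue()->20, [9]
enqueue(36) -> [9, 36]
dequeue()->9, [36]
enqueue(13) -> [36, 13]
dequeue()->36, [13]
enqueue(16) -> [13, 16]

Final queue: [13, 16]


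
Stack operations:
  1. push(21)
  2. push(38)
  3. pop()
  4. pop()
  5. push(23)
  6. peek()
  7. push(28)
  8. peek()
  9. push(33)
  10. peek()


push(21) -> [21]
push(38) -> [21, 38]
pop()->38, [21]
pop()->21, []
push(23) -> [23]
peek()->23
push(28) -> [23, 28]
peek()->28
push(33) -> [23, 28, 33]
peek()->33

Final stack: [23, 28, 33]


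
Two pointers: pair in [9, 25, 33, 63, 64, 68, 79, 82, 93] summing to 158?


lo=0(9)+hi=8(93)=102
lo=1(25)+hi=8(93)=118
lo=2(33)+hi=8(93)=126
lo=3(63)+hi=8(93)=156
lo=4(64)+hi=8(93)=157
lo=5(68)+hi=8(93)=161
lo=5(68)+hi=7(82)=150
lo=6(79)+hi=7(82)=161

No pair found


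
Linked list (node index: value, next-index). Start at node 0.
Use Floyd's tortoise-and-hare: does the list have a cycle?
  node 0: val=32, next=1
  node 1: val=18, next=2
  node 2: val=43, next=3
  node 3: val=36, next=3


Floyd's tortoise (slow, +1) and hare (fast, +2):
  init: slow=0, fast=0
  step 1: slow=1, fast=2
  step 2: slow=2, fast=3
  step 3: slow=3, fast=3
  slow == fast at node 3: cycle detected

Cycle: yes


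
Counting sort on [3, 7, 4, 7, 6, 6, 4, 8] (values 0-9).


Input: [3, 7, 4, 7, 6, 6, 4, 8]
Counts: [0, 0, 0, 1, 2, 0, 2, 2, 1, 0]

Sorted: [3, 4, 4, 6, 6, 7, 7, 8]


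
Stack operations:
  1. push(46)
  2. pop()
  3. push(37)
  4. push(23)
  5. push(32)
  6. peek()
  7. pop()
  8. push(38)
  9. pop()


push(46) -> [46]
pop()->46, []
push(37) -> [37]
push(23) -> [37, 23]
push(32) -> [37, 23, 32]
peek()->32
pop()->32, [37, 23]
push(38) -> [37, 23, 38]
pop()->38, [37, 23]

Final stack: [37, 23]


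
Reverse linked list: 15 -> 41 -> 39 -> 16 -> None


Step 1: curr=15, set curr.next=prev(None) | reversed so far: 15
Step 2: curr=41, set curr.next=prev(15) | reversed so far: 41 -> 15
Step 3: curr=39, set curr.next=prev(41) | reversed so far: 39 -> 41 -> 15
Step 4: curr=16, set curr.next=prev(39) | reversed so far: 16 -> 39 -> 41 -> 15

16 -> 39 -> 41 -> 15 -> None


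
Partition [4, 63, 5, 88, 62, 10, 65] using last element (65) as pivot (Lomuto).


Pivot: 65
  4 <= 65: advance i (no swap)
  63 <= 65: advance i (no swap)
  5 <= 65: advance i (no swap)
  62 <= 65: swap -> [4, 63, 5, 62, 88, 10, 65]
  10 <= 65: swap -> [4, 63, 5, 62, 10, 88, 65]
Place pivot at 5: [4, 63, 5, 62, 10, 65, 88]

Partitioned: [4, 63, 5, 62, 10, 65, 88]


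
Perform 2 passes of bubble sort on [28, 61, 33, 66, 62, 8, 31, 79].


Initial: [28, 61, 33, 66, 62, 8, 31, 79]
Pass 1: [28, 33, 61, 62, 8, 31, 66, 79] (4 swaps)
Pass 2: [28, 33, 61, 8, 31, 62, 66, 79] (2 swaps)

After 2 passes: [28, 33, 61, 8, 31, 62, 66, 79]


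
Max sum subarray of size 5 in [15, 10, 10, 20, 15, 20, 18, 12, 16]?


[0:5]: 70
[1:6]: 75
[2:7]: 83
[3:8]: 85
[4:9]: 81

Max: 85 at [3:8]


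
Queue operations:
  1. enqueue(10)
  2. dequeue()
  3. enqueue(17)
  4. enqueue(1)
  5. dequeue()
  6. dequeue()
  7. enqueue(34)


enqueue(10) -> [10]
dequeue()->10, []
enqueue(17) -> [17]
enqueue(1) -> [17, 1]
dequeue()->17, [1]
dequeue()->1, []
enqueue(34) -> [34]

Final queue: [34]


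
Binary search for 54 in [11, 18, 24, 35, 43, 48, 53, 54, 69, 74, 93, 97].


Step 1: lo=0, hi=11, mid=5, val=48
Step 2: lo=6, hi=11, mid=8, val=69
Step 3: lo=6, hi=7, mid=6, val=53
Step 4: lo=7, hi=7, mid=7, val=54

Found at index 7


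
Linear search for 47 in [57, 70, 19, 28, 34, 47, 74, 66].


i=0: 57!=47
i=1: 70!=47
i=2: 19!=47
i=3: 28!=47
i=4: 34!=47
i=5: 47==47 found!

Found at 5, 6 comps


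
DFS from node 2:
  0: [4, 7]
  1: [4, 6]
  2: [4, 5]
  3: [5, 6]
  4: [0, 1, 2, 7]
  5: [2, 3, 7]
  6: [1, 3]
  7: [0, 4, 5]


Visit 2, push [5, 4]
Visit 4, push [7, 1, 0]
Visit 0, push [7]
Visit 7, push [5]
Visit 5, push [3]
Visit 3, push [6]
Visit 6, push [1]
Visit 1, push []

DFS order: [2, 4, 0, 7, 5, 3, 6, 1]


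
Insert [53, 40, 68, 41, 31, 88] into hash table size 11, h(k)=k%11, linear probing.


Insert 53: h=9 -> slot 9
Insert 40: h=7 -> slot 7
Insert 68: h=2 -> slot 2
Insert 41: h=8 -> slot 8
Insert 31: h=9, 1 probes -> slot 10
Insert 88: h=0 -> slot 0

Table: [88, None, 68, None, None, None, None, 40, 41, 53, 31]


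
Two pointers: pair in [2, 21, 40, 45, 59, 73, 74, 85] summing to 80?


lo=0(2)+hi=7(85)=87
lo=0(2)+hi=6(74)=76
lo=1(21)+hi=6(74)=95
lo=1(21)+hi=5(73)=94
lo=1(21)+hi=4(59)=80

Yes: 21+59=80


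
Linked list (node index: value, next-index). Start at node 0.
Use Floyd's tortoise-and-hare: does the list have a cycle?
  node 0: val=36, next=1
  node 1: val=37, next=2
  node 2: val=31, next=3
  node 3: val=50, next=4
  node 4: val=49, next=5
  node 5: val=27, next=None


Floyd's tortoise (slow, +1) and hare (fast, +2):
  init: slow=0, fast=0
  step 1: slow=1, fast=2
  step 2: slow=2, fast=4
  step 3: fast 4->5->None, no cycle

Cycle: no


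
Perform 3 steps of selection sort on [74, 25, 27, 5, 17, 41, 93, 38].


Initial: [74, 25, 27, 5, 17, 41, 93, 38]
Step 1: min=5 at 3
  Swap: [5, 25, 27, 74, 17, 41, 93, 38]
Step 2: min=17 at 4
  Swap: [5, 17, 27, 74, 25, 41, 93, 38]
Step 3: min=25 at 4
  Swap: [5, 17, 25, 74, 27, 41, 93, 38]

After 3 steps: [5, 17, 25, 74, 27, 41, 93, 38]


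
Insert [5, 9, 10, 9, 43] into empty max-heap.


Insert 5: [5]
Insert 9: [9, 5]
Insert 10: [10, 5, 9]
Insert 9: [10, 9, 9, 5]
Insert 43: [43, 10, 9, 5, 9]

Final heap: [43, 10, 9, 5, 9]


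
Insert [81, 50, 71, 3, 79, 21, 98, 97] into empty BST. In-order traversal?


Insert 81: root
Insert 50: L from 81
Insert 71: L from 81 -> R from 50
Insert 3: L from 81 -> L from 50
Insert 79: L from 81 -> R from 50 -> R from 71
Insert 21: L from 81 -> L from 50 -> R from 3
Insert 98: R from 81
Insert 97: R from 81 -> L from 98

In-order: [3, 21, 50, 71, 79, 81, 97, 98]


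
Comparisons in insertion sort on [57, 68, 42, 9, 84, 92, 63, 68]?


Algorithm: insertion sort
Input: [57, 68, 42, 9, 84, 92, 63, 68]
Sorted: [9, 42, 57, 63, 68, 68, 84, 92]

15


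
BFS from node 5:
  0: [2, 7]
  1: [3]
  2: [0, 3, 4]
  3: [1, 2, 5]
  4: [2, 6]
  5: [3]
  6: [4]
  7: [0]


Visit 5, enqueue [3]
Visit 3, enqueue [1, 2]
Visit 1, enqueue []
Visit 2, enqueue [0, 4]
Visit 0, enqueue [7]
Visit 4, enqueue [6]
Visit 7, enqueue []
Visit 6, enqueue []

BFS order: [5, 3, 1, 2, 0, 4, 7, 6]


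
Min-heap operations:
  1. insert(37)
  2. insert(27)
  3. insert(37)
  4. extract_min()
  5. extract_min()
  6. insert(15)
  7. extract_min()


insert(37) -> [37]
insert(27) -> [27, 37]
insert(37) -> [27, 37, 37]
extract_min()->27, [37, 37]
extract_min()->37, [37]
insert(15) -> [15, 37]
extract_min()->15, [37]

Final heap: [37]


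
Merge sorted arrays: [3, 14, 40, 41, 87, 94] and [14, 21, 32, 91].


Take 3 from A
Take 14 from A
Take 14 from B
Take 21 from B
Take 32 from B
Take 40 from A
Take 41 from A
Take 87 from A
Take 91 from B

Merged: [3, 14, 14, 21, 32, 40, 41, 87, 91, 94]


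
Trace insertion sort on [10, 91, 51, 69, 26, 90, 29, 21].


Initial: [10, 91, 51, 69, 26, 90, 29, 21]
Insert 91: [10, 91, 51, 69, 26, 90, 29, 21]
Insert 51: [10, 51, 91, 69, 26, 90, 29, 21]
Insert 69: [10, 51, 69, 91, 26, 90, 29, 21]
Insert 26: [10, 26, 51, 69, 91, 90, 29, 21]
Insert 90: [10, 26, 51, 69, 90, 91, 29, 21]
Insert 29: [10, 26, 29, 51, 69, 90, 91, 21]
Insert 21: [10, 21, 26, 29, 51, 69, 90, 91]

Sorted: [10, 21, 26, 29, 51, 69, 90, 91]


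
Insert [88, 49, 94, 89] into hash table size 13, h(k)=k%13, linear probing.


Insert 88: h=10 -> slot 10
Insert 49: h=10, 1 probes -> slot 11
Insert 94: h=3 -> slot 3
Insert 89: h=11, 1 probes -> slot 12

Table: [None, None, None, 94, None, None, None, None, None, None, 88, 49, 89]


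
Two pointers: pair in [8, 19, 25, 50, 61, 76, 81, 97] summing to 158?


lo=0(8)+hi=7(97)=105
lo=1(19)+hi=7(97)=116
lo=2(25)+hi=7(97)=122
lo=3(50)+hi=7(97)=147
lo=4(61)+hi=7(97)=158

Yes: 61+97=158


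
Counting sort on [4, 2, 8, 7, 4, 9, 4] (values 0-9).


Input: [4, 2, 8, 7, 4, 9, 4]
Counts: [0, 0, 1, 0, 3, 0, 0, 1, 1, 1]

Sorted: [2, 4, 4, 4, 7, 8, 9]


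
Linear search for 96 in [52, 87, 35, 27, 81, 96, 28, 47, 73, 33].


i=0: 52!=96
i=1: 87!=96
i=2: 35!=96
i=3: 27!=96
i=4: 81!=96
i=5: 96==96 found!

Found at 5, 6 comps


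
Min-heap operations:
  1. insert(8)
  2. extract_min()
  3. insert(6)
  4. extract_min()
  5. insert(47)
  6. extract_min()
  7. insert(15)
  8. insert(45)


insert(8) -> [8]
extract_min()->8, []
insert(6) -> [6]
extract_min()->6, []
insert(47) -> [47]
extract_min()->47, []
insert(15) -> [15]
insert(45) -> [15, 45]

Final heap: [15, 45]


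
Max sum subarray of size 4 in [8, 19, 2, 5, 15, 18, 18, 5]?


[0:4]: 34
[1:5]: 41
[2:6]: 40
[3:7]: 56
[4:8]: 56

Max: 56 at [3:7]


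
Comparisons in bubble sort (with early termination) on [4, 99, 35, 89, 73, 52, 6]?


Algorithm: bubble sort (with early termination)
Input: [4, 99, 35, 89, 73, 52, 6]
Sorted: [4, 6, 35, 52, 73, 89, 99]

21


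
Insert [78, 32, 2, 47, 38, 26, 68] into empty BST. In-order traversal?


Insert 78: root
Insert 32: L from 78
Insert 2: L from 78 -> L from 32
Insert 47: L from 78 -> R from 32
Insert 38: L from 78 -> R from 32 -> L from 47
Insert 26: L from 78 -> L from 32 -> R from 2
Insert 68: L from 78 -> R from 32 -> R from 47

In-order: [2, 26, 32, 38, 47, 68, 78]


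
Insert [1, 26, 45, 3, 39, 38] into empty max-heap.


Insert 1: [1]
Insert 26: [26, 1]
Insert 45: [45, 1, 26]
Insert 3: [45, 3, 26, 1]
Insert 39: [45, 39, 26, 1, 3]
Insert 38: [45, 39, 38, 1, 3, 26]

Final heap: [45, 39, 38, 1, 3, 26]


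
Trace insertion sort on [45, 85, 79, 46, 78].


Initial: [45, 85, 79, 46, 78]
Insert 85: [45, 85, 79, 46, 78]
Insert 79: [45, 79, 85, 46, 78]
Insert 46: [45, 46, 79, 85, 78]
Insert 78: [45, 46, 78, 79, 85]

Sorted: [45, 46, 78, 79, 85]


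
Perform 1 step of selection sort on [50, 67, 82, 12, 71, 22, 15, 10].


Initial: [50, 67, 82, 12, 71, 22, 15, 10]
Step 1: min=10 at 7
  Swap: [10, 67, 82, 12, 71, 22, 15, 50]

After 1 step: [10, 67, 82, 12, 71, 22, 15, 50]


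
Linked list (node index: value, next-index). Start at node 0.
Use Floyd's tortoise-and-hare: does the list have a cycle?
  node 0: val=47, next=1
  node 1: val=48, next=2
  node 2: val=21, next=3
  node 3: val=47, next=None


Floyd's tortoise (slow, +1) and hare (fast, +2):
  init: slow=0, fast=0
  step 1: slow=1, fast=2
  step 2: fast 2->3->None, no cycle

Cycle: no


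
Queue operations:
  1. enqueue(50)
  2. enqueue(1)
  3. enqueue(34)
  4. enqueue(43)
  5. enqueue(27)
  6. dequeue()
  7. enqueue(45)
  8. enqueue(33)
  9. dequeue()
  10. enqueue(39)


enqueue(50) -> [50]
enqueue(1) -> [50, 1]
enqueue(34) -> [50, 1, 34]
enqueue(43) -> [50, 1, 34, 43]
enqueue(27) -> [50, 1, 34, 43, 27]
dequeue()->50, [1, 34, 43, 27]
enqueue(45) -> [1, 34, 43, 27, 45]
enqueue(33) -> [1, 34, 43, 27, 45, 33]
dequeue()->1, [34, 43, 27, 45, 33]
enqueue(39) -> [34, 43, 27, 45, 33, 39]

Final queue: [34, 43, 27, 45, 33, 39]


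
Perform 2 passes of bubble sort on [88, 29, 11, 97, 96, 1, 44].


Initial: [88, 29, 11, 97, 96, 1, 44]
Pass 1: [29, 11, 88, 96, 1, 44, 97] (5 swaps)
Pass 2: [11, 29, 88, 1, 44, 96, 97] (3 swaps)

After 2 passes: [11, 29, 88, 1, 44, 96, 97]


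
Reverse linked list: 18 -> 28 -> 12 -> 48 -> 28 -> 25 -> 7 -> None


Step 1: curr=18, set curr.next=prev(None) | reversed so far: 18
Step 2: curr=28, set curr.next=prev(18) | reversed so far: 28 -> 18
Step 3: curr=12, set curr.next=prev(28) | reversed so far: 12 -> 28 -> 18
Step 4: curr=48, set curr.next=prev(12) | reversed so far: 48 -> 12 -> 28 -> 18
Step 5: curr=28, set curr.next=prev(48) | reversed so far: 28 -> 48 -> 12 -> 28 -> 18
Step 6: curr=25, set curr.next=prev(28) | reversed so far: 25 -> 28 -> 48 -> 12 -> 28 -> 18
Step 7: curr=7, set curr.next=prev(25) | reversed so far: 7 -> 25 -> 28 -> 48 -> 12 -> 28 -> 18

7 -> 25 -> 28 -> 48 -> 12 -> 28 -> 18 -> None


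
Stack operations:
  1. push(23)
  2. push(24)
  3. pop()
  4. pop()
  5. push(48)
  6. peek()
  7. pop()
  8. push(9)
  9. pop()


push(23) -> [23]
push(24) -> [23, 24]
pop()->24, [23]
pop()->23, []
push(48) -> [48]
peek()->48
pop()->48, []
push(9) -> [9]
pop()->9, []

Final stack: []


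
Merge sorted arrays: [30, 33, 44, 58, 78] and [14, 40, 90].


Take 14 from B
Take 30 from A
Take 33 from A
Take 40 from B
Take 44 from A
Take 58 from A
Take 78 from A

Merged: [14, 30, 33, 40, 44, 58, 78, 90]


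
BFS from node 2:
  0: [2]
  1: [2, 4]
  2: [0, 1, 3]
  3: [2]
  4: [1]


Visit 2, enqueue [0, 1, 3]
Visit 0, enqueue []
Visit 1, enqueue [4]
Visit 3, enqueue []
Visit 4, enqueue []

BFS order: [2, 0, 1, 3, 4]


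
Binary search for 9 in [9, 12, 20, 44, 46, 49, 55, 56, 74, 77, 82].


Step 1: lo=0, hi=10, mid=5, val=49
Step 2: lo=0, hi=4, mid=2, val=20
Step 3: lo=0, hi=1, mid=0, val=9

Found at index 0


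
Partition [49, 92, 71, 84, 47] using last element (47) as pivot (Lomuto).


Pivot: 47
Place pivot at 0: [47, 92, 71, 84, 49]

Partitioned: [47, 92, 71, 84, 49]


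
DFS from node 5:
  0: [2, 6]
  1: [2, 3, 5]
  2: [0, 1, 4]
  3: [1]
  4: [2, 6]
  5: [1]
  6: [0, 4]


Visit 5, push [1]
Visit 1, push [3, 2]
Visit 2, push [4, 0]
Visit 0, push [6]
Visit 6, push [4]
Visit 4, push []
Visit 3, push []

DFS order: [5, 1, 2, 0, 6, 4, 3]


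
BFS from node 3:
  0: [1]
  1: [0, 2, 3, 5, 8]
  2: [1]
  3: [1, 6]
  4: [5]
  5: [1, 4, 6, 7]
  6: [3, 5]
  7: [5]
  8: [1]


Visit 3, enqueue [1, 6]
Visit 1, enqueue [0, 2, 5, 8]
Visit 6, enqueue []
Visit 0, enqueue []
Visit 2, enqueue []
Visit 5, enqueue [4, 7]
Visit 8, enqueue []
Visit 4, enqueue []
Visit 7, enqueue []

BFS order: [3, 1, 6, 0, 2, 5, 8, 4, 7]


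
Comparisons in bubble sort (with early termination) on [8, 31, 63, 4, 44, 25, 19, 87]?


Algorithm: bubble sort (with early termination)
Input: [8, 31, 63, 4, 44, 25, 19, 87]
Sorted: [4, 8, 19, 25, 31, 44, 63, 87]

25


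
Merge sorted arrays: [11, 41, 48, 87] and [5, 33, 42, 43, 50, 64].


Take 5 from B
Take 11 from A
Take 33 from B
Take 41 from A
Take 42 from B
Take 43 from B
Take 48 from A
Take 50 from B
Take 64 from B

Merged: [5, 11, 33, 41, 42, 43, 48, 50, 64, 87]
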